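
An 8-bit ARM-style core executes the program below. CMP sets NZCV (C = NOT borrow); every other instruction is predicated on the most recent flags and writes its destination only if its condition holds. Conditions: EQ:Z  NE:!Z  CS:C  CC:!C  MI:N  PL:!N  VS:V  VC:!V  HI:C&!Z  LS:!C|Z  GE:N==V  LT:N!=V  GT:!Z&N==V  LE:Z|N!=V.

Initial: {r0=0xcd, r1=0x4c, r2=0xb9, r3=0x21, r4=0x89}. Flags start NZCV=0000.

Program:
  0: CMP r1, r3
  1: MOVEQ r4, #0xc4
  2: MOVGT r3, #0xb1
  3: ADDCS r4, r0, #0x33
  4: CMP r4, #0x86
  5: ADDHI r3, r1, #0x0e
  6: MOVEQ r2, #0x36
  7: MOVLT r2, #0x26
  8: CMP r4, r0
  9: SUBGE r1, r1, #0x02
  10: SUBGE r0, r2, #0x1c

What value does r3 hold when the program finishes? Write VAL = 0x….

VAL = 0xb1

0: ✓ CMP  NZCV=0010
1: · MOVEQ
2: ✓ MOVGT  r3←0xb1
3: ✓ ADDCS  r4←0x00
4: ✓ CMP  NZCV=0000
5: · ADDHI
6: · MOVEQ
7: · MOVLT
8: ✓ CMP  NZCV=0000
9: ✓ SUBGE  r1←0x4a
10: ✓ SUBGE  r0←0x9d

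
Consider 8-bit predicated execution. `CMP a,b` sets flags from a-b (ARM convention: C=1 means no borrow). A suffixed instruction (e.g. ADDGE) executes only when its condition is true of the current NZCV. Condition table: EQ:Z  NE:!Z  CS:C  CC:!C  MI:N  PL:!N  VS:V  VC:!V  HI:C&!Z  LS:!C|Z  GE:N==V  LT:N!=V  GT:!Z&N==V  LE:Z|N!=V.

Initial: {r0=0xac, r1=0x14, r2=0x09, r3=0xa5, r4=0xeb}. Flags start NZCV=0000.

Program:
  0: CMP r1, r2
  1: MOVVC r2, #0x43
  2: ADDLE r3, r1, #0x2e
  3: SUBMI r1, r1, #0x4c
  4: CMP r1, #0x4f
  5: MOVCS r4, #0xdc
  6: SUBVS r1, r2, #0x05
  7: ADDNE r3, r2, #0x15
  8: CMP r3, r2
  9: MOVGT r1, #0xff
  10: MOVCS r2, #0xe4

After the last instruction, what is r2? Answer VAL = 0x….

VAL = 0xe4

0: ✓ CMP  NZCV=0010
1: ✓ MOVVC  r2←0x43
2: · ADDLE
3: · SUBMI
4: ✓ CMP  NZCV=1000
5: · MOVCS
6: · SUBVS
7: ✓ ADDNE  r3←0x58
8: ✓ CMP  NZCV=0010
9: ✓ MOVGT  r1←0xff
10: ✓ MOVCS  r2←0xe4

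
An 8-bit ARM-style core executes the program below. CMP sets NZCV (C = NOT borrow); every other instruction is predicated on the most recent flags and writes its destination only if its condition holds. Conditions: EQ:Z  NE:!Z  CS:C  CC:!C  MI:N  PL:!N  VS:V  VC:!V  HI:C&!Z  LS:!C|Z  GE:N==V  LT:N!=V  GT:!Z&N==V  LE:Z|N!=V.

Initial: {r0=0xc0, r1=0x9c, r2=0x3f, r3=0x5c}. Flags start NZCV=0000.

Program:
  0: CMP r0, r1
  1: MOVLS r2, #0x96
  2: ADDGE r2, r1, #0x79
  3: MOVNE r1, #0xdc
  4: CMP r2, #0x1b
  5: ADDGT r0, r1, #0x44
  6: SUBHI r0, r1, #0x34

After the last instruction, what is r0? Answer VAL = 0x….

VAL = 0xc0

[0] flags=0010 → (cmp)
[1] flags=0010 LS?F → skip
[2] flags=0010 GE?T → r2=0x15
[3] flags=0010 NE?T → r1=0xdc
[4] flags=1000 → (cmp)
[5] flags=1000 GT?F → skip
[6] flags=1000 HI?F → skip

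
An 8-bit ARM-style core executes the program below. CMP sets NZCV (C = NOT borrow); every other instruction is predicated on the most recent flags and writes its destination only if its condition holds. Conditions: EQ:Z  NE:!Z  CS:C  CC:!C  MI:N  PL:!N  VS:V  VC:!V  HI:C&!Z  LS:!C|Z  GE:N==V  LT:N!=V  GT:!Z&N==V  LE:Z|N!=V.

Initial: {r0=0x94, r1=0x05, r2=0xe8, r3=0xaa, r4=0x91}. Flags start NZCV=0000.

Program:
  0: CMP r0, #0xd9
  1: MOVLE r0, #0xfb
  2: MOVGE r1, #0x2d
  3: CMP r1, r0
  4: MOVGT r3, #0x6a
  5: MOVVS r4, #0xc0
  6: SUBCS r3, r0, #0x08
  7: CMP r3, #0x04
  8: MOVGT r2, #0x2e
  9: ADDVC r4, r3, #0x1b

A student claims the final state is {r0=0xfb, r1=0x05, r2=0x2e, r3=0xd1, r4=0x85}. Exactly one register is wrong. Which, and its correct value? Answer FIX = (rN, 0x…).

0: ✓ CMP  NZCV=1000
1: ✓ MOVLE  r0←0xfb
2: · MOVGE
3: ✓ CMP  NZCV=0000
4: ✓ MOVGT  r3←0x6a
5: · MOVVS
6: · SUBCS
7: ✓ CMP  NZCV=0010
8: ✓ MOVGT  r2←0x2e
9: ✓ ADDVC  r4←0x85

FIX = (r3, 0x6a)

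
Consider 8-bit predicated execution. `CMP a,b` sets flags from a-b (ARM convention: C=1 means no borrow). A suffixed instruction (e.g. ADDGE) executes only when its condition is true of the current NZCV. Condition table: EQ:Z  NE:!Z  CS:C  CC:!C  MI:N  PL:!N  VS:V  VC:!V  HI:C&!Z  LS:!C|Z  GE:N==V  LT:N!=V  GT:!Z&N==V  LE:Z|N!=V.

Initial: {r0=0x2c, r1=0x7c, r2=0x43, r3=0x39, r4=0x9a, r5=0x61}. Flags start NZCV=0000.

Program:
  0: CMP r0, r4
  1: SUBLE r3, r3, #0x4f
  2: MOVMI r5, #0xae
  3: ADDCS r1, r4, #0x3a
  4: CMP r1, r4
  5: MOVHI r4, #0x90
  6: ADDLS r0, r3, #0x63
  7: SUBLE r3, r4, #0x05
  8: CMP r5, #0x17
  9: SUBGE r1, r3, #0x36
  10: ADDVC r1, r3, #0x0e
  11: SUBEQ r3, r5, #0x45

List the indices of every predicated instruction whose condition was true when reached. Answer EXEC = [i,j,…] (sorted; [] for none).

EXEC = [2,6,10]

0: ✓ CMP  NZCV=1001
1: · SUBLE
2: ✓ MOVMI  r5←0xae
3: · ADDCS
4: ✓ CMP  NZCV=1001
5: · MOVHI
6: ✓ ADDLS  r0←0x9c
7: · SUBLE
8: ✓ CMP  NZCV=1010
9: · SUBGE
10: ✓ ADDVC  r1←0x47
11: · SUBEQ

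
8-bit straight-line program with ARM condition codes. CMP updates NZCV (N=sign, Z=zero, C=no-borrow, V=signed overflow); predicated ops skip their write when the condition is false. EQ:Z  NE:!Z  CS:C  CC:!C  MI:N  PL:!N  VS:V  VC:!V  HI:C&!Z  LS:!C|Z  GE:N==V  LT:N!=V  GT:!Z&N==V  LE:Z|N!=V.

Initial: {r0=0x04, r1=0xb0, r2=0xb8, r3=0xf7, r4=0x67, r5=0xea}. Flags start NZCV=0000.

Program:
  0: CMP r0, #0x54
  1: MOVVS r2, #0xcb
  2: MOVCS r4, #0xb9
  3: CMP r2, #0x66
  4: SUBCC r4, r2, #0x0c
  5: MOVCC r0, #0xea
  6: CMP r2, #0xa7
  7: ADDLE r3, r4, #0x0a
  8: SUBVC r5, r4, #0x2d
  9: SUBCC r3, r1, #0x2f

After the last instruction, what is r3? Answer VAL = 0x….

VAL = 0xf7

[0] flags=1000 → (cmp)
[1] flags=1000 VS?F → skip
[2] flags=1000 CS?F → skip
[3] flags=0011 → (cmp)
[4] flags=0011 CC?F → skip
[5] flags=0011 CC?F → skip
[6] flags=0010 → (cmp)
[7] flags=0010 LE?F → skip
[8] flags=0010 VC?T → r5=0x3a
[9] flags=0010 CC?F → skip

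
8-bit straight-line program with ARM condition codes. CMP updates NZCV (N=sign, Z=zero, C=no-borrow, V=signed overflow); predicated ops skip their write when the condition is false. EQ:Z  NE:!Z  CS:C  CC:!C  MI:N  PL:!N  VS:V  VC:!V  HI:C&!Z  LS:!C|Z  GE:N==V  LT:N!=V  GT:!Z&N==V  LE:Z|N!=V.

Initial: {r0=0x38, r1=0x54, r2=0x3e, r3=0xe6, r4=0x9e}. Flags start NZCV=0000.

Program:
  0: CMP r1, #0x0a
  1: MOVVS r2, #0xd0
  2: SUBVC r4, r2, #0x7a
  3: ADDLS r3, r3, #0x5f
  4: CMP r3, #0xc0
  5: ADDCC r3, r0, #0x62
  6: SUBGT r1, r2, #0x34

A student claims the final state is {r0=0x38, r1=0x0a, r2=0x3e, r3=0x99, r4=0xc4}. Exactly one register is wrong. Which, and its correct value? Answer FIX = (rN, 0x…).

FIX = (r3, 0xe6)

[0] flags=0010 → (cmp)
[1] flags=0010 VS?F → skip
[2] flags=0010 VC?T → r4=0xc4
[3] flags=0010 LS?F → skip
[4] flags=0010 → (cmp)
[5] flags=0010 CC?F → skip
[6] flags=0010 GT?T → r1=0x0a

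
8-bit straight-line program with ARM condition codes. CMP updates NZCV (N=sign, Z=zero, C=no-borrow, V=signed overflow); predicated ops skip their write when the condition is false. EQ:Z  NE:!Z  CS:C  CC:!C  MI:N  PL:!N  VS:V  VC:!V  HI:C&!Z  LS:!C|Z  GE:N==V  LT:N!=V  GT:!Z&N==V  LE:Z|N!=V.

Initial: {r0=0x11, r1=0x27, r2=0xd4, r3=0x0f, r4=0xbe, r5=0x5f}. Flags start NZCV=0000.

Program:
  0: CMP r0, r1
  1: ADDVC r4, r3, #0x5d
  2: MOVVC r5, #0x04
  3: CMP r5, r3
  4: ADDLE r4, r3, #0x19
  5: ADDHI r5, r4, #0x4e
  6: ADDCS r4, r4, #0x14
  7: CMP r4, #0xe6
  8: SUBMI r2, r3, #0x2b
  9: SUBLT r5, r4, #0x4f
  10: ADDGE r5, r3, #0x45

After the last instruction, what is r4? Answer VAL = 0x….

VAL = 0x28

[0] flags=1000 → (cmp)
[1] flags=1000 VC?T → r4=0x6c
[2] flags=1000 VC?T → r5=0x04
[3] flags=1000 → (cmp)
[4] flags=1000 LE?T → r4=0x28
[5] flags=1000 HI?F → skip
[6] flags=1000 CS?F → skip
[7] flags=0000 → (cmp)
[8] flags=0000 MI?F → skip
[9] flags=0000 LT?F → skip
[10] flags=0000 GE?T → r5=0x54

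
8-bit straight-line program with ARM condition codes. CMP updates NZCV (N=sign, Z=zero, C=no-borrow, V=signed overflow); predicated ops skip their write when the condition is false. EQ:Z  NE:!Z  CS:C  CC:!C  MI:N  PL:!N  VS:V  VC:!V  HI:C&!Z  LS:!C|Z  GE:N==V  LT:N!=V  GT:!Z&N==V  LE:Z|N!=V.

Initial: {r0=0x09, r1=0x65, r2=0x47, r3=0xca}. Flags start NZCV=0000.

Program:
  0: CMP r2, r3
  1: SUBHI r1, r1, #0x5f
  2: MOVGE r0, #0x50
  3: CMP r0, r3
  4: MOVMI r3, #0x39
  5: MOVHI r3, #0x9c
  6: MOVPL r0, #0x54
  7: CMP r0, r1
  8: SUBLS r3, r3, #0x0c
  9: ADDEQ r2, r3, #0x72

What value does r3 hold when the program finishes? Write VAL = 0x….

VAL = 0x2d

[0] flags=0000 → (cmp)
[1] flags=0000 HI?F → skip
[2] flags=0000 GE?T → r0=0x50
[3] flags=1001 → (cmp)
[4] flags=1001 MI?T → r3=0x39
[5] flags=1001 HI?F → skip
[6] flags=1001 PL?F → skip
[7] flags=1000 → (cmp)
[8] flags=1000 LS?T → r3=0x2d
[9] flags=1000 EQ?F → skip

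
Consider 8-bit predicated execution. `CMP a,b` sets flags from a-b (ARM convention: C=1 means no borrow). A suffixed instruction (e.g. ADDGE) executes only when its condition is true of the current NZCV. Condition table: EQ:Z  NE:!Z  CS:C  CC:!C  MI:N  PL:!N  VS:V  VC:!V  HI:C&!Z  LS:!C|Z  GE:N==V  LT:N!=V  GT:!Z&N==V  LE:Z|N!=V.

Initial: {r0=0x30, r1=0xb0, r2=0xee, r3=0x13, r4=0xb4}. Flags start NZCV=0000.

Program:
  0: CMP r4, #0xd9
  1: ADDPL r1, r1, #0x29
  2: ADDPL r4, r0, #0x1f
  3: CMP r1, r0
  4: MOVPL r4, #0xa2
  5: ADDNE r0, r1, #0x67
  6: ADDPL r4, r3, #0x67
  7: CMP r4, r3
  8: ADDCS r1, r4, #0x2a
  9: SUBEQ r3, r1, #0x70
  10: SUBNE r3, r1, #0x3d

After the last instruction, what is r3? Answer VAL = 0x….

0: ✓ CMP  NZCV=1000
1: · ADDPL
2: · ADDPL
3: ✓ CMP  NZCV=1010
4: · MOVPL
5: ✓ ADDNE  r0←0x17
6: · ADDPL
7: ✓ CMP  NZCV=1010
8: ✓ ADDCS  r1←0xde
9: · SUBEQ
10: ✓ SUBNE  r3←0xa1

VAL = 0xa1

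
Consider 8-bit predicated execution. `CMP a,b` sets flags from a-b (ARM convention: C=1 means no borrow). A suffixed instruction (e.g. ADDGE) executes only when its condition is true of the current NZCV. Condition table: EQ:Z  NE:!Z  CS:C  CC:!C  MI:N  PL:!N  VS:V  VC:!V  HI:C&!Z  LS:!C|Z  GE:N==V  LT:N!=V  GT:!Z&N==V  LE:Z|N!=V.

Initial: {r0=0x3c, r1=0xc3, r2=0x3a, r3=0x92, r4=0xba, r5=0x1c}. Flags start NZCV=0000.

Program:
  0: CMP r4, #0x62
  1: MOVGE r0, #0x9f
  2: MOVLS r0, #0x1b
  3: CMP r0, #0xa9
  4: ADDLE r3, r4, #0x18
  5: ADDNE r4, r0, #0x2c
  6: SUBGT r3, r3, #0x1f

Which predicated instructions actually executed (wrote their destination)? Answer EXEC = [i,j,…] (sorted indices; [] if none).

0: ✓ CMP  NZCV=0011
1: · MOVGE
2: · MOVLS
3: ✓ CMP  NZCV=1001
4: · ADDLE
5: ✓ ADDNE  r4←0x68
6: ✓ SUBGT  r3←0x73

EXEC = [5,6]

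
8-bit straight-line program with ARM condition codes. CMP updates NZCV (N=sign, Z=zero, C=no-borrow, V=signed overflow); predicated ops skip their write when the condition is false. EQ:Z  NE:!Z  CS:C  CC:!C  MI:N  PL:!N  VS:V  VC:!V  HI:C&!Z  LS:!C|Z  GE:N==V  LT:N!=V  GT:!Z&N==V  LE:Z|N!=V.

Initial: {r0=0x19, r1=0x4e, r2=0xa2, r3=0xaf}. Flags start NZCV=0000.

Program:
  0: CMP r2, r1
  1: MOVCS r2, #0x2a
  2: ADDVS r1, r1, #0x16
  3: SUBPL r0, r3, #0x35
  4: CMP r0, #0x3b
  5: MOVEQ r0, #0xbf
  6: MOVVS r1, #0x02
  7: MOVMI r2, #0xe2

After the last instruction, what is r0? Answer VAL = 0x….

0: ✓ CMP  NZCV=0011
1: ✓ MOVCS  r2←0x2a
2: ✓ ADDVS  r1←0x64
3: ✓ SUBPL  r0←0x7a
4: ✓ CMP  NZCV=0010
5: · MOVEQ
6: · MOVVS
7: · MOVMI

VAL = 0x7a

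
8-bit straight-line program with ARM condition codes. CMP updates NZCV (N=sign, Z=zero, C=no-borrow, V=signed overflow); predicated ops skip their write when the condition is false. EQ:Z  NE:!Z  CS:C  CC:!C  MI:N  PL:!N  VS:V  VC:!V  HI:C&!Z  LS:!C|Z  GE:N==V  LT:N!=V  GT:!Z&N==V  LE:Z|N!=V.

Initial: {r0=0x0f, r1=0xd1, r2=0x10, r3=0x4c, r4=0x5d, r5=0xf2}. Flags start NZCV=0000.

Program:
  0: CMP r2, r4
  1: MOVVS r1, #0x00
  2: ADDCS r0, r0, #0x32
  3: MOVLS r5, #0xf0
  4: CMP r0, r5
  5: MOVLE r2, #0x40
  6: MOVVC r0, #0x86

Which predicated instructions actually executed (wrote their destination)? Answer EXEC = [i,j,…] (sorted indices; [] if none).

0: ✓ CMP  NZCV=1000
1: · MOVVS
2: · ADDCS
3: ✓ MOVLS  r5←0xf0
4: ✓ CMP  NZCV=0000
5: · MOVLE
6: ✓ MOVVC  r0←0x86

EXEC = [3,6]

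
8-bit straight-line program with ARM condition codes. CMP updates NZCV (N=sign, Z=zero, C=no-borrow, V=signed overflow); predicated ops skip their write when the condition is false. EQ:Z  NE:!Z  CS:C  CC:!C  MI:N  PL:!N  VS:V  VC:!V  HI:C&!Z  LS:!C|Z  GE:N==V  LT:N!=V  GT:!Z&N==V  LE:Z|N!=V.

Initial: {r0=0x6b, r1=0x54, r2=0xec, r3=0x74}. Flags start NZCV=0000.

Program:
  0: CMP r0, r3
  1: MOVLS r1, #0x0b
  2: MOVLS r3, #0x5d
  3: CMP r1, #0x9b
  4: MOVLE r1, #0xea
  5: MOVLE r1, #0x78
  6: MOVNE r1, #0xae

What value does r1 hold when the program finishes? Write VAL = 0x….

VAL = 0xae

0: ✓ CMP  NZCV=1000
1: ✓ MOVLS  r1←0x0b
2: ✓ MOVLS  r3←0x5d
3: ✓ CMP  NZCV=0000
4: · MOVLE
5: · MOVLE
6: ✓ MOVNE  r1←0xae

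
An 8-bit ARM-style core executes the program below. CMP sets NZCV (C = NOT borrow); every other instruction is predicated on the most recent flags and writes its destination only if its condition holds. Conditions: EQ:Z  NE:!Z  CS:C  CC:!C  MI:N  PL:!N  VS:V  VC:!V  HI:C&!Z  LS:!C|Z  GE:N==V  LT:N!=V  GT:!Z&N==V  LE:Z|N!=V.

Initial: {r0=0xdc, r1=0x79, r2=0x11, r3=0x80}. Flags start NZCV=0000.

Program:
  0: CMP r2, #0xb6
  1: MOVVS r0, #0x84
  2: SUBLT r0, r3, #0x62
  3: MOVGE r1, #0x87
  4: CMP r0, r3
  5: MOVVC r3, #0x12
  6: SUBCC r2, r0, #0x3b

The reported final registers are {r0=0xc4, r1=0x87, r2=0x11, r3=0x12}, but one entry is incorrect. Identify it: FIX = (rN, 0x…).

[0] flags=0000 → (cmp)
[1] flags=0000 VS?F → skip
[2] flags=0000 LT?F → skip
[3] flags=0000 GE?T → r1=0x87
[4] flags=0010 → (cmp)
[5] flags=0010 VC?T → r3=0x12
[6] flags=0010 CC?F → skip

FIX = (r0, 0xdc)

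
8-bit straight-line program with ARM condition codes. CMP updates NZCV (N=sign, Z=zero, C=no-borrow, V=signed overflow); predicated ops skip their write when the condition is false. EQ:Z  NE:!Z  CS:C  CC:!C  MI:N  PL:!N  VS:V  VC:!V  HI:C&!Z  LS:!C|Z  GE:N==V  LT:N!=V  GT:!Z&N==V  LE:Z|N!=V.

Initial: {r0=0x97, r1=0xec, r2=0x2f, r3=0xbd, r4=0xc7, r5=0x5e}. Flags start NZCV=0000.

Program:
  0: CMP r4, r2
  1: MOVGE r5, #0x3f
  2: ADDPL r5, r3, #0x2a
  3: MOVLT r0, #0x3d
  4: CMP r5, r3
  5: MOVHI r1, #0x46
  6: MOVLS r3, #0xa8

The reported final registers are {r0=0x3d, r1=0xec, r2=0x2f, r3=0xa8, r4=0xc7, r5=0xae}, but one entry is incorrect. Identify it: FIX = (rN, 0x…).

FIX = (r5, 0x5e)

[0] flags=1010 → (cmp)
[1] flags=1010 GE?F → skip
[2] flags=1010 PL?F → skip
[3] flags=1010 LT?T → r0=0x3d
[4] flags=1001 → (cmp)
[5] flags=1001 HI?F → skip
[6] flags=1001 LS?T → r3=0xa8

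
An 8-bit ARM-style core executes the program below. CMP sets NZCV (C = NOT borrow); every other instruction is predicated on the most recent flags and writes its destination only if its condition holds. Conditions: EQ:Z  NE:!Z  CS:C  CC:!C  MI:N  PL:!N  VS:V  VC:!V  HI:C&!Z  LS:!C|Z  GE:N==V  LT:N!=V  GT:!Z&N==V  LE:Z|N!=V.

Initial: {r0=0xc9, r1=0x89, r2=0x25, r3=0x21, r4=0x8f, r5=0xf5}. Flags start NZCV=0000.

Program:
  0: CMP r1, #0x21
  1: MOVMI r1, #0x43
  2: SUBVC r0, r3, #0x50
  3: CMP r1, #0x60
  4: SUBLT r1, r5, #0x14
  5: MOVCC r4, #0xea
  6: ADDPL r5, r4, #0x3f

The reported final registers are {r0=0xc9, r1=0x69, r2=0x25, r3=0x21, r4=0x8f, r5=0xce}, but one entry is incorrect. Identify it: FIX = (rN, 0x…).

0: ✓ CMP  NZCV=0011
1: · MOVMI
2: · SUBVC
3: ✓ CMP  NZCV=0011
4: ✓ SUBLT  r1←0xe1
5: · MOVCC
6: ✓ ADDPL  r5←0xce

FIX = (r1, 0xe1)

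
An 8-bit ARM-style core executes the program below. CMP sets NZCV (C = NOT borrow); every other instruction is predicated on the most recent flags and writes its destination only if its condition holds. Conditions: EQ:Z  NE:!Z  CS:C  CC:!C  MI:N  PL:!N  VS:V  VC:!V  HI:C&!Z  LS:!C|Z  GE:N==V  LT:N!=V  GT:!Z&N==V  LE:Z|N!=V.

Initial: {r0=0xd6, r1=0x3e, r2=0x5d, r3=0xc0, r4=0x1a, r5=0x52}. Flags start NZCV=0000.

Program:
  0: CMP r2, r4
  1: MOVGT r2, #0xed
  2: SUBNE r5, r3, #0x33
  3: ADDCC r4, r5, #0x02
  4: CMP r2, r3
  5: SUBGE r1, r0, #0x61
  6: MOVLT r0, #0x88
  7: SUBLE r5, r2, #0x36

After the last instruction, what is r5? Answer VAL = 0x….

VAL = 0x8d

[0] flags=0010 → (cmp)
[1] flags=0010 GT?T → r2=0xed
[2] flags=0010 NE?T → r5=0x8d
[3] flags=0010 CC?F → skip
[4] flags=0010 → (cmp)
[5] flags=0010 GE?T → r1=0x75
[6] flags=0010 LT?F → skip
[7] flags=0010 LE?F → skip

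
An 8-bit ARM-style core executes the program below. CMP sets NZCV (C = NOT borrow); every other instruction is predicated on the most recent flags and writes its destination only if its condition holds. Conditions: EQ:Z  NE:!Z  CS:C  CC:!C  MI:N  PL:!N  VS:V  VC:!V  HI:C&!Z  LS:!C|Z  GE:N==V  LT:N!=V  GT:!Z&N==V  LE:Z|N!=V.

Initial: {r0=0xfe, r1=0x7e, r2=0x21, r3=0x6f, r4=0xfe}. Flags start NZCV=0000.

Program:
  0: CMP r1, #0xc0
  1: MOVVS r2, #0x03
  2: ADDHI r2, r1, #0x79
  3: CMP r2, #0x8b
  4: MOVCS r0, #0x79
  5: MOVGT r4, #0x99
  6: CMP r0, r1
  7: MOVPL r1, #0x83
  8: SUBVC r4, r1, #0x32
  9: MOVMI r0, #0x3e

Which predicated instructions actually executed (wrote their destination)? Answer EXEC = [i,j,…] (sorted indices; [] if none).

0: ✓ CMP  NZCV=1001
1: ✓ MOVVS  r2←0x03
2: · ADDHI
3: ✓ CMP  NZCV=0000
4: · MOVCS
5: ✓ MOVGT  r4←0x99
6: ✓ CMP  NZCV=1010
7: · MOVPL
8: ✓ SUBVC  r4←0x4c
9: ✓ MOVMI  r0←0x3e

EXEC = [1,5,8,9]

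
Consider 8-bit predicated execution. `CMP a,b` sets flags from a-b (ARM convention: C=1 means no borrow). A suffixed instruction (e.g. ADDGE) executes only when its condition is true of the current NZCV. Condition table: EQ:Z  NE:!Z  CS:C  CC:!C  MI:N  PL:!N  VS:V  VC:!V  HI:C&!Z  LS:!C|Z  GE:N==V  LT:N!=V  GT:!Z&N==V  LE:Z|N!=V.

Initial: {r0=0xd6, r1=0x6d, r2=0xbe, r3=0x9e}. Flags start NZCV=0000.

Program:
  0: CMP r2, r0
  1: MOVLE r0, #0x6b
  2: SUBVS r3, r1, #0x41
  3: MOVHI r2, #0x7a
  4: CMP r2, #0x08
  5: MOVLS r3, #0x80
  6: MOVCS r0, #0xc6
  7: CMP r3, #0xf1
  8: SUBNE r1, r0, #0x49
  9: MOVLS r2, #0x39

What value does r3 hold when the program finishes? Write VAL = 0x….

0: ✓ CMP  NZCV=1000
1: ✓ MOVLE  r0←0x6b
2: · SUBVS
3: · MOVHI
4: ✓ CMP  NZCV=1010
5: · MOVLS
6: ✓ MOVCS  r0←0xc6
7: ✓ CMP  NZCV=1000
8: ✓ SUBNE  r1←0x7d
9: ✓ MOVLS  r2←0x39

VAL = 0x9e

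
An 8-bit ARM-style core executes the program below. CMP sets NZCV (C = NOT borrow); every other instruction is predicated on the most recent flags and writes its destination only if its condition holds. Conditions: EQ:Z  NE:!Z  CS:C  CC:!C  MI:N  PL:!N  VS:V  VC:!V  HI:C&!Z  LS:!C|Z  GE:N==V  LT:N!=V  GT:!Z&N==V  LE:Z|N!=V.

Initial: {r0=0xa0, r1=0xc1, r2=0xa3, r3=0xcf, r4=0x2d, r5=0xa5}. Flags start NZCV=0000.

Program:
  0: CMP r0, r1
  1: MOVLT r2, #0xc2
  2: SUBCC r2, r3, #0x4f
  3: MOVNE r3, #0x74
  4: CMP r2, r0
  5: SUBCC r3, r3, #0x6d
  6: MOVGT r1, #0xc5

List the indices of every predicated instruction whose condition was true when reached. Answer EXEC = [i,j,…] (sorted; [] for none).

EXEC = [1,2,3,5]

[0] flags=1000 → (cmp)
[1] flags=1000 LT?T → r2=0xc2
[2] flags=1000 CC?T → r2=0x80
[3] flags=1000 NE?T → r3=0x74
[4] flags=1000 → (cmp)
[5] flags=1000 CC?T → r3=0x07
[6] flags=1000 GT?F → skip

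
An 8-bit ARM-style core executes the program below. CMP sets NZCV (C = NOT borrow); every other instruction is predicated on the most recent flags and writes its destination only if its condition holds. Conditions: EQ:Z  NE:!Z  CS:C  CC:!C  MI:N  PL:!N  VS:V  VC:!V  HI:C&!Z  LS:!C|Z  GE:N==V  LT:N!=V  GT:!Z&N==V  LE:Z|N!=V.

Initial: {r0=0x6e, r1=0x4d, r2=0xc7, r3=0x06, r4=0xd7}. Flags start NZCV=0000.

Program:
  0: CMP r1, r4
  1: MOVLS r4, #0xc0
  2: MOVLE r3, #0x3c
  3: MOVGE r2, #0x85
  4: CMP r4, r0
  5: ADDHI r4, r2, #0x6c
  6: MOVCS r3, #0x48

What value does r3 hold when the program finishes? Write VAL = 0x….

VAL = 0x48

[0] flags=0000 → (cmp)
[1] flags=0000 LS?T → r4=0xc0
[2] flags=0000 LE?F → skip
[3] flags=0000 GE?T → r2=0x85
[4] flags=0011 → (cmp)
[5] flags=0011 HI?T → r4=0xf1
[6] flags=0011 CS?T → r3=0x48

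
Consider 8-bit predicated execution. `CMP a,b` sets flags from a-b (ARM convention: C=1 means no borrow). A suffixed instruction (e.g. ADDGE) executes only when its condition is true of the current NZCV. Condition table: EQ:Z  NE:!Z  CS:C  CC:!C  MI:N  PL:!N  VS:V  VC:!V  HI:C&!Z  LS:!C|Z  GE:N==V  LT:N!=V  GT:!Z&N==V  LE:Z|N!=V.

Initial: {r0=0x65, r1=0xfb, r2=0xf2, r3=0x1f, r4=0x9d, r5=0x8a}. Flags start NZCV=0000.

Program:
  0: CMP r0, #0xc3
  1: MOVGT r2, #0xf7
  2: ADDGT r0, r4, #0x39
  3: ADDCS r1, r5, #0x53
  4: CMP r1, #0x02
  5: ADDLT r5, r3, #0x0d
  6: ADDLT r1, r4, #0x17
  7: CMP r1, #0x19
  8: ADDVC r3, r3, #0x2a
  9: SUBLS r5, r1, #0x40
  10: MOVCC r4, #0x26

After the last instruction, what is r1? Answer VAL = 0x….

VAL = 0xb4

[0] flags=1001 → (cmp)
[1] flags=1001 GT?T → r2=0xf7
[2] flags=1001 GT?T → r0=0xd6
[3] flags=1001 CS?F → skip
[4] flags=1010 → (cmp)
[5] flags=1010 LT?T → r5=0x2c
[6] flags=1010 LT?T → r1=0xb4
[7] flags=1010 → (cmp)
[8] flags=1010 VC?T → r3=0x49
[9] flags=1010 LS?F → skip
[10] flags=1010 CC?F → skip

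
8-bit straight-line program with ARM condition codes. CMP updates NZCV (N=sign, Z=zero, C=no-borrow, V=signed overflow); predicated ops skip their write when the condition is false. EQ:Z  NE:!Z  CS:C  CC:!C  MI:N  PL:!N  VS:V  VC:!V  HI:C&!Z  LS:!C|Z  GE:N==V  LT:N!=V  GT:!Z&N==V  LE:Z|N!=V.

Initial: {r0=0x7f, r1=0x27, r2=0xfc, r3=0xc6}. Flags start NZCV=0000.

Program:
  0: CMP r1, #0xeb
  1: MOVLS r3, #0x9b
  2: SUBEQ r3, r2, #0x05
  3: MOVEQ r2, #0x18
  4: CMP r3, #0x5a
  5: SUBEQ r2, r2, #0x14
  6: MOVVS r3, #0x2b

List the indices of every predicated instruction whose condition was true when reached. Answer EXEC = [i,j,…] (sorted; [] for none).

EXEC = [1,6]

0: ✓ CMP  NZCV=0000
1: ✓ MOVLS  r3←0x9b
2: · SUBEQ
3: · MOVEQ
4: ✓ CMP  NZCV=0011
5: · SUBEQ
6: ✓ MOVVS  r3←0x2b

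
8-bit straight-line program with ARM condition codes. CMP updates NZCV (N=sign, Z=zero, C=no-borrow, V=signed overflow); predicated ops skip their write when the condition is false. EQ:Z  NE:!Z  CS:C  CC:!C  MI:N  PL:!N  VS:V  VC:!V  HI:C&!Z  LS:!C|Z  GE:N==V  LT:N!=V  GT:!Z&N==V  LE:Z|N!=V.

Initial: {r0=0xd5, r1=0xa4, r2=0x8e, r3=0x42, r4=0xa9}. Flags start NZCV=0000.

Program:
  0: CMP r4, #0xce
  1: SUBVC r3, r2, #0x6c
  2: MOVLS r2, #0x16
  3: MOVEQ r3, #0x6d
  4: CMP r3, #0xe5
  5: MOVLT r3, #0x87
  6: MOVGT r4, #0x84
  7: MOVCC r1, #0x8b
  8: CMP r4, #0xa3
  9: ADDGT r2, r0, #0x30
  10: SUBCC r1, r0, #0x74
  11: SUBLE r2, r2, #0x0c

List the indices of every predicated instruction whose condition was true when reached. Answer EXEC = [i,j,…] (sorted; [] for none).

[0] flags=1000 → (cmp)
[1] flags=1000 VC?T → r3=0x22
[2] flags=1000 LS?T → r2=0x16
[3] flags=1000 EQ?F → skip
[4] flags=0000 → (cmp)
[5] flags=0000 LT?F → skip
[6] flags=0000 GT?T → r4=0x84
[7] flags=0000 CC?T → r1=0x8b
[8] flags=1000 → (cmp)
[9] flags=1000 GT?F → skip
[10] flags=1000 CC?T → r1=0x61
[11] flags=1000 LE?T → r2=0x0a

EXEC = [1,2,6,7,10,11]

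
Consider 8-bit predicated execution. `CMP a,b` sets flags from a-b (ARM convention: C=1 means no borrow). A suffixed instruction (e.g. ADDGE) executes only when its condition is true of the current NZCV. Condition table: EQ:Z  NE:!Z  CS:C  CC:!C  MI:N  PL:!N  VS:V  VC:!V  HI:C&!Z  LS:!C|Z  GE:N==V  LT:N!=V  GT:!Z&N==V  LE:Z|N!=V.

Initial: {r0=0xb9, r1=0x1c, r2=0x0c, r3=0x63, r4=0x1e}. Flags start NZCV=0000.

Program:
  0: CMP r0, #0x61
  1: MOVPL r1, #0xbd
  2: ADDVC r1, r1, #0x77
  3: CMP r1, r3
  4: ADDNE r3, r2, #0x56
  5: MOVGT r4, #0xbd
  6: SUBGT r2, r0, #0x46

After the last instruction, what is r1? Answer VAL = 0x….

0: ✓ CMP  NZCV=0011
1: ✓ MOVPL  r1←0xbd
2: · ADDVC
3: ✓ CMP  NZCV=0011
4: ✓ ADDNE  r3←0x62
5: · MOVGT
6: · SUBGT

VAL = 0xbd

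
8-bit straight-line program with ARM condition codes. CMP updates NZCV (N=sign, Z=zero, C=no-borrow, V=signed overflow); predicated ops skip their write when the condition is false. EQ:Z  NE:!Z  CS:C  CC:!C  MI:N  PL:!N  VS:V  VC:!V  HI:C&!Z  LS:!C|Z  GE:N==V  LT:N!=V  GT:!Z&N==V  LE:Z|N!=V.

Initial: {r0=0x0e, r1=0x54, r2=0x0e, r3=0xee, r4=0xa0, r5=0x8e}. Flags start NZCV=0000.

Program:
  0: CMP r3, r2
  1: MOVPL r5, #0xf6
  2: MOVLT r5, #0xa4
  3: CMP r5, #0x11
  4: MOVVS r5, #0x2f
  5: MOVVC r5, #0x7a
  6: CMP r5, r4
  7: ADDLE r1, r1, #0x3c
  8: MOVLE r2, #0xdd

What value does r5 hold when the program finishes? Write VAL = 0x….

VAL = 0x7a

0: ✓ CMP  NZCV=1010
1: · MOVPL
2: ✓ MOVLT  r5←0xa4
3: ✓ CMP  NZCV=1010
4: · MOVVS
5: ✓ MOVVC  r5←0x7a
6: ✓ CMP  NZCV=1001
7: · ADDLE
8: · MOVLE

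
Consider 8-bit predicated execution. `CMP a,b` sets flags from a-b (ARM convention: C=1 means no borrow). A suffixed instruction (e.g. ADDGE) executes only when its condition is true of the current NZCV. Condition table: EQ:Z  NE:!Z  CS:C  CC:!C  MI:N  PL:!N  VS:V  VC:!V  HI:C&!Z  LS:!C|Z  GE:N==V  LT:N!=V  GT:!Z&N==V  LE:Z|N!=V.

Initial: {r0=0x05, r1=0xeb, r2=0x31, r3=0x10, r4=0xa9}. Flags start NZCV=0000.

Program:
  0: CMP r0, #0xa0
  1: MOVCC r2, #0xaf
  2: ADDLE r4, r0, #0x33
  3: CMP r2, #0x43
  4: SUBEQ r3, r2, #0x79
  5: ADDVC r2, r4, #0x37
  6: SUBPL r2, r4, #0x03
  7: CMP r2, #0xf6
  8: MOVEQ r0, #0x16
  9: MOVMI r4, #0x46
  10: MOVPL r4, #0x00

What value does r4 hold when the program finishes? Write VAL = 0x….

VAL = 0x46

[0] flags=0000 → (cmp)
[1] flags=0000 CC?T → r2=0xaf
[2] flags=0000 LE?F → skip
[3] flags=0011 → (cmp)
[4] flags=0011 EQ?F → skip
[5] flags=0011 VC?F → skip
[6] flags=0011 PL?T → r2=0xa6
[7] flags=1000 → (cmp)
[8] flags=1000 EQ?F → skip
[9] flags=1000 MI?T → r4=0x46
[10] flags=1000 PL?F → skip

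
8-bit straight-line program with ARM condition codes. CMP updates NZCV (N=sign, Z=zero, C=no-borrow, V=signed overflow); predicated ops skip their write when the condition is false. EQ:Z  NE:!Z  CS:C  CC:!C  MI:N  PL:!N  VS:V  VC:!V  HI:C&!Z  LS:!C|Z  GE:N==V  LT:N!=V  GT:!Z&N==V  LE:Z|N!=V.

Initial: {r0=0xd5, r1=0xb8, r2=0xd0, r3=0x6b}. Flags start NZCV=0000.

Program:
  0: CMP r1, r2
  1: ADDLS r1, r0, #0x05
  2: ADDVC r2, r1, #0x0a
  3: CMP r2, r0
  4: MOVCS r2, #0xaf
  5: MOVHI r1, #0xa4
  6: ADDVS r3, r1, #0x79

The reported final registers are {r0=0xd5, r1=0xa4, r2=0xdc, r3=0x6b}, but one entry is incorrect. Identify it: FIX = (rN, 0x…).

[0] flags=1000 → (cmp)
[1] flags=1000 LS?T → r1=0xda
[2] flags=1000 VC?T → r2=0xe4
[3] flags=0010 → (cmp)
[4] flags=0010 CS?T → r2=0xaf
[5] flags=0010 HI?T → r1=0xa4
[6] flags=0010 VS?F → skip

FIX = (r2, 0xaf)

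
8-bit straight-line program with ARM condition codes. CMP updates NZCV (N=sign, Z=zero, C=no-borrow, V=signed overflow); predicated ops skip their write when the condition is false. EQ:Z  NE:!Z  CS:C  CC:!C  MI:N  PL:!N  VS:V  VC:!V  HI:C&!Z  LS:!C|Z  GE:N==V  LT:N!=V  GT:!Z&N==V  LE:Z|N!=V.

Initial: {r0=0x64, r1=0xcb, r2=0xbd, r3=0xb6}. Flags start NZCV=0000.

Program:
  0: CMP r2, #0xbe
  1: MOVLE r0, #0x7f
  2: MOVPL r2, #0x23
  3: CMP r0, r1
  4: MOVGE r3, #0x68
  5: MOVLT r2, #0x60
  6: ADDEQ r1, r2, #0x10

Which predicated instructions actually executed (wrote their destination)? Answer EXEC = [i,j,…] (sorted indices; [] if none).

[0] flags=1000 → (cmp)
[1] flags=1000 LE?T → r0=0x7f
[2] flags=1000 PL?F → skip
[3] flags=1001 → (cmp)
[4] flags=1001 GE?T → r3=0x68
[5] flags=1001 LT?F → skip
[6] flags=1001 EQ?F → skip

EXEC = [1,4]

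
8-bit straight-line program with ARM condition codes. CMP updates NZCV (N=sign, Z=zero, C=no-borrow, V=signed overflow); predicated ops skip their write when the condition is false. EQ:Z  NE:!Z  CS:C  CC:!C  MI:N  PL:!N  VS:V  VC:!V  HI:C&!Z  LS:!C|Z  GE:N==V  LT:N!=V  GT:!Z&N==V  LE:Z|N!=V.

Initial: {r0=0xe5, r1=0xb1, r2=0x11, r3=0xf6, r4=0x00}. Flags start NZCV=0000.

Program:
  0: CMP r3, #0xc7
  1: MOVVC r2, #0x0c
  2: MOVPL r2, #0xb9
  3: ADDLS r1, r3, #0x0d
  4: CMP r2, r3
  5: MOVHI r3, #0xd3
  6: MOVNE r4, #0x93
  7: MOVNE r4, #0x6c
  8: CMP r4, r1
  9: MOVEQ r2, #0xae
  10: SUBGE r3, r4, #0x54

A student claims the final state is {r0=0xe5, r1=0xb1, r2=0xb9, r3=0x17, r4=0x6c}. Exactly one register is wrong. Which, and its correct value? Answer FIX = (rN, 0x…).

FIX = (r3, 0x18)

0: ✓ CMP  NZCV=0010
1: ✓ MOVVC  r2←0x0c
2: ✓ MOVPL  r2←0xb9
3: · ADDLS
4: ✓ CMP  NZCV=1000
5: · MOVHI
6: ✓ MOVNE  r4←0x93
7: ✓ MOVNE  r4←0x6c
8: ✓ CMP  NZCV=1001
9: · MOVEQ
10: ✓ SUBGE  r3←0x18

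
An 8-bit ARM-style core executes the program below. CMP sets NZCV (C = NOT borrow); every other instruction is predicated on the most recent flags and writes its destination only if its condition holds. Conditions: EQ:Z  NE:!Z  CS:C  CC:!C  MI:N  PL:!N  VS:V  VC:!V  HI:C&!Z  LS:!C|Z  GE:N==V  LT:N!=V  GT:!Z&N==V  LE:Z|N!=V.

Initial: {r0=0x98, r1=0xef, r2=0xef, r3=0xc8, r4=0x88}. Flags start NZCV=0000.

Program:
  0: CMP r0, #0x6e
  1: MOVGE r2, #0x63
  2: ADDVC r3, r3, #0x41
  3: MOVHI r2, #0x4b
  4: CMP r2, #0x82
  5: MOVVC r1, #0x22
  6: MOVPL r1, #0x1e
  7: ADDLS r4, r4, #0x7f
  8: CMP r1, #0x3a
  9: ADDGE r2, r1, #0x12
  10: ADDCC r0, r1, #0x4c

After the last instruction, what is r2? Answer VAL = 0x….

0: ✓ CMP  NZCV=0011
1: · MOVGE
2: · ADDVC
3: ✓ MOVHI  r2←0x4b
4: ✓ CMP  NZCV=1001
5: · MOVVC
6: · MOVPL
7: ✓ ADDLS  r4←0x07
8: ✓ CMP  NZCV=1010
9: · ADDGE
10: · ADDCC

VAL = 0x4b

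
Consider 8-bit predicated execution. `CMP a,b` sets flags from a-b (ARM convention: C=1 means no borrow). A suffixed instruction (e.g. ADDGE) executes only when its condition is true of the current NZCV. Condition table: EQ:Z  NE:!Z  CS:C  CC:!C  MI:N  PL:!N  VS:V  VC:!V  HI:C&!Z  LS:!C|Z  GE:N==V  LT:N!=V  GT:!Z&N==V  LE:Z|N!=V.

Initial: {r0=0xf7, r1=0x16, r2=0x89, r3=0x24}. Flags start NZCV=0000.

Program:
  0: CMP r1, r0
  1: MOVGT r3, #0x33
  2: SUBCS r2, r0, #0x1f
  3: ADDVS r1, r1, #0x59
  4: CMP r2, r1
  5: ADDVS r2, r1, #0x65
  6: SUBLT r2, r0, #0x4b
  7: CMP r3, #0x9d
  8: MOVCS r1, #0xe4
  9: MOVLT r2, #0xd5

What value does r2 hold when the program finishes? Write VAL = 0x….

VAL = 0xac

[0] flags=0000 → (cmp)
[1] flags=0000 GT?T → r3=0x33
[2] flags=0000 CS?F → skip
[3] flags=0000 VS?F → skip
[4] flags=0011 → (cmp)
[5] flags=0011 VS?T → r2=0x7b
[6] flags=0011 LT?T → r2=0xac
[7] flags=1001 → (cmp)
[8] flags=1001 CS?F → skip
[9] flags=1001 LT?F → skip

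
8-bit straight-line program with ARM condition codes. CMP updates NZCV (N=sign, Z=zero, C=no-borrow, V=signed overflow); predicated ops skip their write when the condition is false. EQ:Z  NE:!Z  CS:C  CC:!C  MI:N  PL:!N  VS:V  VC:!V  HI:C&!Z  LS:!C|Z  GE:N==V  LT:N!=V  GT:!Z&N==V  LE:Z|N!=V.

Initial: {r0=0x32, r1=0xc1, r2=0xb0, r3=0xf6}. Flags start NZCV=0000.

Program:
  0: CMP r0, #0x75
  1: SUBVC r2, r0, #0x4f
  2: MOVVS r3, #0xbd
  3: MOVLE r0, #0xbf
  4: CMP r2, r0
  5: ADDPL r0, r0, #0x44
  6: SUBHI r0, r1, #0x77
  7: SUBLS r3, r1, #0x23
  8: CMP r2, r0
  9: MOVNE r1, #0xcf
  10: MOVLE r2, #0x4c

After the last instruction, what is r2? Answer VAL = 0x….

[0] flags=1000 → (cmp)
[1] flags=1000 VC?T → r2=0xe3
[2] flags=1000 VS?F → skip
[3] flags=1000 LE?T → r0=0xbf
[4] flags=0010 → (cmp)
[5] flags=0010 PL?T → r0=0x03
[6] flags=0010 HI?T → r0=0x4a
[7] flags=0010 LS?F → skip
[8] flags=1010 → (cmp)
[9] flags=1010 NE?T → r1=0xcf
[10] flags=1010 LE?T → r2=0x4c

VAL = 0x4c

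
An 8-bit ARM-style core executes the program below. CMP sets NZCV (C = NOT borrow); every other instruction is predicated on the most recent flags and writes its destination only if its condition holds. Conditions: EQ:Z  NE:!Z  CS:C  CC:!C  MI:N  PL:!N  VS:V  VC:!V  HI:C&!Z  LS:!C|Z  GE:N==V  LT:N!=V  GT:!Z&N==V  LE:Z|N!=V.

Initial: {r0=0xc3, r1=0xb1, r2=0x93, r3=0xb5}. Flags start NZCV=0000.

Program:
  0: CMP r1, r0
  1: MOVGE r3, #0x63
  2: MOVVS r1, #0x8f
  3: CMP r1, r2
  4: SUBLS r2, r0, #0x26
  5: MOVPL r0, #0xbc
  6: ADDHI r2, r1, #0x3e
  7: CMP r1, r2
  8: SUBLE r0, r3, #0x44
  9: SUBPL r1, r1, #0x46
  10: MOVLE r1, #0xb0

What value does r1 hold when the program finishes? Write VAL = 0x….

0: ✓ CMP  NZCV=1000
1: · MOVGE
2: · MOVVS
3: ✓ CMP  NZCV=0010
4: · SUBLS
5: ✓ MOVPL  r0←0xbc
6: ✓ ADDHI  r2←0xef
7: ✓ CMP  NZCV=1000
8: ✓ SUBLE  r0←0x71
9: · SUBPL
10: ✓ MOVLE  r1←0xb0

VAL = 0xb0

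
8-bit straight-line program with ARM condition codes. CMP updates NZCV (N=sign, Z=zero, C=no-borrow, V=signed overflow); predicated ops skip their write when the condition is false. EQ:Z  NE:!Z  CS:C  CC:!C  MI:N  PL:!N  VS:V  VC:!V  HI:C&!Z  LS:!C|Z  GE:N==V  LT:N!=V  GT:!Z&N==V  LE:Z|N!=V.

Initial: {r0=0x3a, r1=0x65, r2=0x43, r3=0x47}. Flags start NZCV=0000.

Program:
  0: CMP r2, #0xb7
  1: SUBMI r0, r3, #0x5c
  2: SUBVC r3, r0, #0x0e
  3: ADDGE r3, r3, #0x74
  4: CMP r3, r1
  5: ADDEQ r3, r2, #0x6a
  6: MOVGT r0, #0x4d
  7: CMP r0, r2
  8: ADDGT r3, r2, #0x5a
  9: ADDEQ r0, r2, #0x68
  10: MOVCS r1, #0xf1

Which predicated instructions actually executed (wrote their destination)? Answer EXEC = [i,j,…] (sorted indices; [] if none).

EXEC = [1,3,10]

0: ✓ CMP  NZCV=1001
1: ✓ SUBMI  r0←0xeb
2: · SUBVC
3: ✓ ADDGE  r3←0xbb
4: ✓ CMP  NZCV=0011
5: · ADDEQ
6: · MOVGT
7: ✓ CMP  NZCV=1010
8: · ADDGT
9: · ADDEQ
10: ✓ MOVCS  r1←0xf1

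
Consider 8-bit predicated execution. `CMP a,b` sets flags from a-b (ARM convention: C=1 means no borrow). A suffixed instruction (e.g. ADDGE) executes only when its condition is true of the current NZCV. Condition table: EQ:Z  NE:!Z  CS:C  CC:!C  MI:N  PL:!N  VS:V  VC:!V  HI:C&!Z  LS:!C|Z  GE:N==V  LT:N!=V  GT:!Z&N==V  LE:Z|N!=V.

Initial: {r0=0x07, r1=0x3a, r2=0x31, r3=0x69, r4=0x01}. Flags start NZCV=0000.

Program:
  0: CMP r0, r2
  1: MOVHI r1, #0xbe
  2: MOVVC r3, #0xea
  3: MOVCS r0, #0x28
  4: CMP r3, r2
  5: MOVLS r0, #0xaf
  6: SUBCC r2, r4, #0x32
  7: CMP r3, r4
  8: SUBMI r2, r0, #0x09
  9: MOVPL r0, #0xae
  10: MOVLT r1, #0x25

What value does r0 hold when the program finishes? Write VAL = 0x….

VAL = 0x07

0: ✓ CMP  NZCV=1000
1: · MOVHI
2: ✓ MOVVC  r3←0xea
3: · MOVCS
4: ✓ CMP  NZCV=1010
5: · MOVLS
6: · SUBCC
7: ✓ CMP  NZCV=1010
8: ✓ SUBMI  r2←0xfe
9: · MOVPL
10: ✓ MOVLT  r1←0x25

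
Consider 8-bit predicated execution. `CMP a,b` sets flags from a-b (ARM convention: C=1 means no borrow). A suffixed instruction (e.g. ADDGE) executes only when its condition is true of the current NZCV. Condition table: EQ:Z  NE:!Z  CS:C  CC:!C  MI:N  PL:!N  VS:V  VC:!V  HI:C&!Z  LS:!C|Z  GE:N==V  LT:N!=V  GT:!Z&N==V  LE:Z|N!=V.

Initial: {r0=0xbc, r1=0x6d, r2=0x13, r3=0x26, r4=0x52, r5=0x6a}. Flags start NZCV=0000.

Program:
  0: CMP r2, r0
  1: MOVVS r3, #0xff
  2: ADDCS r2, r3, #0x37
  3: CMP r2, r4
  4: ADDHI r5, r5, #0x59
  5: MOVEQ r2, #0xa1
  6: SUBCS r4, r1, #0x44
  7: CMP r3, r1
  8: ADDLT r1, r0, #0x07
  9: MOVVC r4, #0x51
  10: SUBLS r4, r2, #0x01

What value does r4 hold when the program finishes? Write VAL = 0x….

[0] flags=0000 → (cmp)
[1] flags=0000 VS?F → skip
[2] flags=0000 CS?F → skip
[3] flags=1000 → (cmp)
[4] flags=1000 HI?F → skip
[5] flags=1000 EQ?F → skip
[6] flags=1000 CS?F → skip
[7] flags=1000 → (cmp)
[8] flags=1000 LT?T → r1=0xc3
[9] flags=1000 VC?T → r4=0x51
[10] flags=1000 LS?T → r4=0x12

VAL = 0x12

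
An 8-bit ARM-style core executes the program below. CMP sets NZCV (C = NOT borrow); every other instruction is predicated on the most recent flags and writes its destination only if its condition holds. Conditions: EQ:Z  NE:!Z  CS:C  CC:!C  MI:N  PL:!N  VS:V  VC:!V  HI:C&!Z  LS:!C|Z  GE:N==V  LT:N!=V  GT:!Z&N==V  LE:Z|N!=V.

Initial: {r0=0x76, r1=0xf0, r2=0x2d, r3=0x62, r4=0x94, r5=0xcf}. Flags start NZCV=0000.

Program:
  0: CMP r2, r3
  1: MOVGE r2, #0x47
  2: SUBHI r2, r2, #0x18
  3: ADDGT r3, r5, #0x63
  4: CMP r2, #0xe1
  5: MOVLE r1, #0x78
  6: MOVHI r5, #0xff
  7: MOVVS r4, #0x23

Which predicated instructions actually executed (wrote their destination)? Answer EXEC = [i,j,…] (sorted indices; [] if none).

EXEC = []

[0] flags=1000 → (cmp)
[1] flags=1000 GE?F → skip
[2] flags=1000 HI?F → skip
[3] flags=1000 GT?F → skip
[4] flags=0000 → (cmp)
[5] flags=0000 LE?F → skip
[6] flags=0000 HI?F → skip
[7] flags=0000 VS?F → skip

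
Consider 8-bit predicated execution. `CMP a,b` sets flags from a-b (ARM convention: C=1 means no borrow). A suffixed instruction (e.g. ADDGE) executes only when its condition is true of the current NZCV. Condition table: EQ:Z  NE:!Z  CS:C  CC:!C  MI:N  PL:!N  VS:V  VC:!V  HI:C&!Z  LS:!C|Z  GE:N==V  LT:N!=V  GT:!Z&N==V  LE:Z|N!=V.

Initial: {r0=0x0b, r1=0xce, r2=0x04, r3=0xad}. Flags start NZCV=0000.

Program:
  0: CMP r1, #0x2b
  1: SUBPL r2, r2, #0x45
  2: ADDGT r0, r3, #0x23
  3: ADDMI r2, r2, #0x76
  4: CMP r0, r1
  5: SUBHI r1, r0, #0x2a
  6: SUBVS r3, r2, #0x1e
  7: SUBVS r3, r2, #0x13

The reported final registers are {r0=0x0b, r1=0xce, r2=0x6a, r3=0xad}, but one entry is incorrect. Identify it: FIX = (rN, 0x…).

FIX = (r2, 0x7a)

[0] flags=1010 → (cmp)
[1] flags=1010 PL?F → skip
[2] flags=1010 GT?F → skip
[3] flags=1010 MI?T → r2=0x7a
[4] flags=0000 → (cmp)
[5] flags=0000 HI?F → skip
[6] flags=0000 VS?F → skip
[7] flags=0000 VS?F → skip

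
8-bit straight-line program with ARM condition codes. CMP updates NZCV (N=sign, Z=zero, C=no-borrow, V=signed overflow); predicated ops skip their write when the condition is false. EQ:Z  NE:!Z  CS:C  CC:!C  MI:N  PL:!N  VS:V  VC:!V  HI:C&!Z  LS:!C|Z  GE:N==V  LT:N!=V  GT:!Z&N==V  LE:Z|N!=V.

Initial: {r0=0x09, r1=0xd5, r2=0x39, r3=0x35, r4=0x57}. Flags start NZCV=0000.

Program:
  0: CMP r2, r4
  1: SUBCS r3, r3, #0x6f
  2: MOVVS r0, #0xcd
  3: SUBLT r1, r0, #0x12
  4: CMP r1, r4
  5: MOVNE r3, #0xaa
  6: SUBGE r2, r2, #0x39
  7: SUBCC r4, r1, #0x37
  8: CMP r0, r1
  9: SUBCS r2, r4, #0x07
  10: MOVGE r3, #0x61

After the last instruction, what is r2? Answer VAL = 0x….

[0] flags=1000 → (cmp)
[1] flags=1000 CS?F → skip
[2] flags=1000 VS?F → skip
[3] flags=1000 LT?T → r1=0xf7
[4] flags=1010 → (cmp)
[5] flags=1010 NE?T → r3=0xaa
[6] flags=1010 GE?F → skip
[7] flags=1010 CC?F → skip
[8] flags=0000 → (cmp)
[9] flags=0000 CS?F → skip
[10] flags=0000 GE?T → r3=0x61

VAL = 0x39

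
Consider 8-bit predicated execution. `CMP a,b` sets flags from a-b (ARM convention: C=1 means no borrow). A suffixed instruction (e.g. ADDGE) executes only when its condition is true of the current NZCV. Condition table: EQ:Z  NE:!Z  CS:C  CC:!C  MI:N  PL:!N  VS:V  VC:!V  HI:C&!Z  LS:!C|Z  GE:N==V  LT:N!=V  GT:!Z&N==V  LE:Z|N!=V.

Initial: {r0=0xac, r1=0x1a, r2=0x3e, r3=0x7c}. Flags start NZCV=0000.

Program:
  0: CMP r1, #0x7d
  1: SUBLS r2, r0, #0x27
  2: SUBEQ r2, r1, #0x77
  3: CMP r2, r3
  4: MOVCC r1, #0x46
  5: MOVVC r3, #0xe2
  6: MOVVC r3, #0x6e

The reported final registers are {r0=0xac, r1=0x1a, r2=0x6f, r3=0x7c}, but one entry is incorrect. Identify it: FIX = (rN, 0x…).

FIX = (r2, 0x85)

[0] flags=1000 → (cmp)
[1] flags=1000 LS?T → r2=0x85
[2] flags=1000 EQ?F → skip
[3] flags=0011 → (cmp)
[4] flags=0011 CC?F → skip
[5] flags=0011 VC?F → skip
[6] flags=0011 VC?F → skip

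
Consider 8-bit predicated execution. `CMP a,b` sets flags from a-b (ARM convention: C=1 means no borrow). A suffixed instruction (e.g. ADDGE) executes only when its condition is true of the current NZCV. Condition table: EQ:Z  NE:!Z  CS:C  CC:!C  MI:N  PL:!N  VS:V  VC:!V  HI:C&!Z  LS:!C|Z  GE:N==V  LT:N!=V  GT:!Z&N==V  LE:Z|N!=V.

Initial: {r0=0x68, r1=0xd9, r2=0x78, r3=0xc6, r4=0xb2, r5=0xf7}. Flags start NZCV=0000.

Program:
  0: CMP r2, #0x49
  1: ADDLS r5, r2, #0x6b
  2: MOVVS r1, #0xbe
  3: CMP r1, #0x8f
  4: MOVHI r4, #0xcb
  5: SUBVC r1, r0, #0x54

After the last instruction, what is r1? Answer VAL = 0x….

VAL = 0x14

0: ✓ CMP  NZCV=0010
1: · ADDLS
2: · MOVVS
3: ✓ CMP  NZCV=0010
4: ✓ MOVHI  r4←0xcb
5: ✓ SUBVC  r1←0x14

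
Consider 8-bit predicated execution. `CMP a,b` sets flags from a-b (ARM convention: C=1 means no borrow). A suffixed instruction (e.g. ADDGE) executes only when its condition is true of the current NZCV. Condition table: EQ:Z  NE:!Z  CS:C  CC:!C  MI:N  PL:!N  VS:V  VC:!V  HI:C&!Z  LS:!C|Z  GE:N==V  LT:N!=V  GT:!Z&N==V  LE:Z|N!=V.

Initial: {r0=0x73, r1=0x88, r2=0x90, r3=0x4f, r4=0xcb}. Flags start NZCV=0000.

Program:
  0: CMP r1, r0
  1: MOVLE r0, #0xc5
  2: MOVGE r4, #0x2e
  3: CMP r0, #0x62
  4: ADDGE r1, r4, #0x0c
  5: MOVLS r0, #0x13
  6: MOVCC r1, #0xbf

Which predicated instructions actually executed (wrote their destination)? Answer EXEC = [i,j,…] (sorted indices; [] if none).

EXEC = [1]

[0] flags=0011 → (cmp)
[1] flags=0011 LE?T → r0=0xc5
[2] flags=0011 GE?F → skip
[3] flags=0011 → (cmp)
[4] flags=0011 GE?F → skip
[5] flags=0011 LS?F → skip
[6] flags=0011 CC?F → skip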